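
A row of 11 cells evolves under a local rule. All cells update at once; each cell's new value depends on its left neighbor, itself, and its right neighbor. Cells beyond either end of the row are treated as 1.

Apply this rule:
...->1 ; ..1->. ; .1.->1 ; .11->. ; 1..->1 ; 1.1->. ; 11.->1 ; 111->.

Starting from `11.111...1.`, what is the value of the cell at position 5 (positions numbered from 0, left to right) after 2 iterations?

.1...111.1.
.111...1.1.
position 5 holds .

.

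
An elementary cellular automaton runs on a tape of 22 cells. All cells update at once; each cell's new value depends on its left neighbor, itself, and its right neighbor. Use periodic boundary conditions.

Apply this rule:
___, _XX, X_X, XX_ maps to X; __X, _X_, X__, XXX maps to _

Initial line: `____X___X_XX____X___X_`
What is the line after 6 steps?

_____XXX__XX__XXXX__X_

XXX___X__XXX_XX___X___
X_X_X____X_XXXX_X___X_
_X_X__XX__XX__XX__X__X
X_X___XX__XX__XX______
_X__X_XX__XX__XX_XXXX_
_____XXX__XX__XXXX__X_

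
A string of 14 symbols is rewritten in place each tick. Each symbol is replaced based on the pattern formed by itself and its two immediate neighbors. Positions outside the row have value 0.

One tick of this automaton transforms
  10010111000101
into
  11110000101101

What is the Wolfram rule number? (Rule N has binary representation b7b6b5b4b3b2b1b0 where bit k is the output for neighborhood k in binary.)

22

position 6: 111 → 0  (bit 7 = 0)
position 7: 110 → 0  (bit 6 = 0)
position 4: 101 → 0  (bit 5 = 0)
position 1: 100 → 1  (bit 4 = 1)
position 5: 011 → 0  (bit 3 = 0)
position 0: 010 → 1  (bit 2 = 1)
position 2: 001 → 1  (bit 1 = 1)
position 9: 000 → 0  (bit 0 = 0)
bits b7..b0 = 00010110 = 22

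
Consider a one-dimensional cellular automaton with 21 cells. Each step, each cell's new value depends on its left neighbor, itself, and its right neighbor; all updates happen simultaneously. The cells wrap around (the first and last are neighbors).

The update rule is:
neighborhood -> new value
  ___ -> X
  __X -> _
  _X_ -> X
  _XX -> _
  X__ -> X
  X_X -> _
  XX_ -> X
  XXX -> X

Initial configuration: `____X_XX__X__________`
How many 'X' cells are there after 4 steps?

15

XXX_X__XX_XXXXXXXXXXX
XXX_XX__X__XXXXXXXXXX
XXX__XX_XX__XXXXXXXXX
XXXX__X__XX__XXXXXXXX
count of X: 15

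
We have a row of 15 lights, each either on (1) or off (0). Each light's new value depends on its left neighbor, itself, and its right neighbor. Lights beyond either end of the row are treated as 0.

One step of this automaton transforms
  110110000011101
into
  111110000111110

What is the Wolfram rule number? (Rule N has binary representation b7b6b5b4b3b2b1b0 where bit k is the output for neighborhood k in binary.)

234

position 11: 111 → 1  (bit 7 = 1)
position 1: 110 → 1  (bit 6 = 1)
position 2: 101 → 1  (bit 5 = 1)
position 5: 100 → 0  (bit 4 = 0)
position 0: 011 → 1  (bit 3 = 1)
position 14: 010 → 0  (bit 2 = 0)
position 9: 001 → 1  (bit 1 = 1)
position 6: 000 → 0  (bit 0 = 0)
bits b7..b0 = 11101010 = 234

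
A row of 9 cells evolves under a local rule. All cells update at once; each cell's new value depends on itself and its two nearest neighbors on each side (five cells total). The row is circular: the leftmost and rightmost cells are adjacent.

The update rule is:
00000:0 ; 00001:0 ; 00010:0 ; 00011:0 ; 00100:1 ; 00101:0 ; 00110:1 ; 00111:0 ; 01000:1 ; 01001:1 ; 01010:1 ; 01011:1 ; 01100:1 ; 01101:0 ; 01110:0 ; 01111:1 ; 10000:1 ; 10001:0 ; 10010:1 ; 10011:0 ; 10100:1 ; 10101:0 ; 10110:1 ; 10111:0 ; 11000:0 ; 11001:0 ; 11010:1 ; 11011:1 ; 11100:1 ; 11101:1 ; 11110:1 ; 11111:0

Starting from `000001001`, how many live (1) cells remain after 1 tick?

tick 1: 110001111
count of 1: 6

6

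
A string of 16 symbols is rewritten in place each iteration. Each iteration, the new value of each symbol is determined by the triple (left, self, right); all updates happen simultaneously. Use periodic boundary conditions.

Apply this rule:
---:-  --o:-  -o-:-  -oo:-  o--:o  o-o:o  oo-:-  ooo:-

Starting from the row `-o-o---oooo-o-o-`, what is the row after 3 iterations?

--o-o------o-o-o
o--o-o------o-o-
-o--o-o------o-o

-o--o-o------o-o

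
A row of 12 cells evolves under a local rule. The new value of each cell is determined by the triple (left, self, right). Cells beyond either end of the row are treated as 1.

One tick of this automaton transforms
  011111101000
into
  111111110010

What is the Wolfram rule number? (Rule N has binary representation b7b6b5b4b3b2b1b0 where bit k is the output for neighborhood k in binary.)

position 2: 111 → 1  (bit 7 = 1)
position 6: 110 → 1  (bit 6 = 1)
position 0: 101 → 1  (bit 5 = 1)
position 9: 100 → 0  (bit 4 = 0)
position 1: 011 → 1  (bit 3 = 1)
position 8: 010 → 0  (bit 2 = 0)
position 11: 001 → 0  (bit 1 = 0)
position 10: 000 → 1  (bit 0 = 1)
bits b7..b0 = 11101001 = 233

233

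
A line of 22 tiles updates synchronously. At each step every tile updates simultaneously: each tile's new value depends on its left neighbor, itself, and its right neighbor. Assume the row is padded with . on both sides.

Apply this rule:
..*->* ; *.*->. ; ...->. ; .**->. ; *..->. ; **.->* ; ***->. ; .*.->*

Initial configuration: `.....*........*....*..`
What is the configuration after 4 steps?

.*.*.*....*.*.*..*.*..

....**.......**...**..
...*.*......*.*..*.*..
..**.*.....**.*.**.*..
.*.*.*....*.*.*..*.*..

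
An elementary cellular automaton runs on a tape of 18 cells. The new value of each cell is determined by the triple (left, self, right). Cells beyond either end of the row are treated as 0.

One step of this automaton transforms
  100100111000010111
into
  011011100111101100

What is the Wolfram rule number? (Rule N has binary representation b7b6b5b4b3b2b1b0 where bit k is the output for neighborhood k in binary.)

59

position 7: 111 → 0  (bit 7 = 0)
position 8: 110 → 0  (bit 6 = 0)
position 14: 101 → 1  (bit 5 = 1)
position 1: 100 → 1  (bit 4 = 1)
position 6: 011 → 1  (bit 3 = 1)
position 0: 010 → 0  (bit 2 = 0)
position 2: 001 → 1  (bit 1 = 1)
position 10: 000 → 1  (bit 0 = 1)
bits b7..b0 = 00111011 = 59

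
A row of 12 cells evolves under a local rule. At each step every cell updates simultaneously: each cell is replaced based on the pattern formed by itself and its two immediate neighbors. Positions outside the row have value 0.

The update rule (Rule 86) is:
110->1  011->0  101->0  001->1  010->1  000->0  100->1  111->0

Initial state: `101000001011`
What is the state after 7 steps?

step 1: 101100011001
step 2: 100110101111
step 3: 111010100001
step 4: 001010110011
step 5: 011010011101
step 6: 101011100101
step 7: 101000111101

101000111101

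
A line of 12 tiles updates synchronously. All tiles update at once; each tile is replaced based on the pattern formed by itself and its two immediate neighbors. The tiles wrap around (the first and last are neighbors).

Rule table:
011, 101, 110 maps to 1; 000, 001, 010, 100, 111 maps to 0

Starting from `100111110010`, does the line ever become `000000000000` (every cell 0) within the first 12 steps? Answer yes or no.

yes

000100010001
000000000000
all cells are 0 at step 2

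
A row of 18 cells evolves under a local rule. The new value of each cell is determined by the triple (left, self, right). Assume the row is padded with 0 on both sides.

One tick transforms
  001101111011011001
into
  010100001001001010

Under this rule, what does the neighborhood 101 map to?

0

At position 4 the neighborhood is 101; the next row has 0 there.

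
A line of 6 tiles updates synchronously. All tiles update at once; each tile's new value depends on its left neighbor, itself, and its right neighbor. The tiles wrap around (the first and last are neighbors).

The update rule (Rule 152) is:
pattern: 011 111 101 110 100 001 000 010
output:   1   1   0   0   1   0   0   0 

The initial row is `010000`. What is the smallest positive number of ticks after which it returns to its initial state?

6

tick 1: 001000
tick 2: 000100
tick 3: 000010
tick 4: 000001
tick 5: 100000
tick 6: 010000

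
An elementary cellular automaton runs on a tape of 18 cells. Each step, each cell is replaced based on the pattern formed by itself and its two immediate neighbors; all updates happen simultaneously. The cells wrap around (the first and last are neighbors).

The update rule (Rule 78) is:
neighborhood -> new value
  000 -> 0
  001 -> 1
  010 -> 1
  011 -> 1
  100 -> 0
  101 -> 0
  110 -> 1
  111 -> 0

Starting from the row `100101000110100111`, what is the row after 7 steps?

101101011010101101

101101001110101100
101101011010101101
101101011010101101  (fixed point — unchanged through step 7)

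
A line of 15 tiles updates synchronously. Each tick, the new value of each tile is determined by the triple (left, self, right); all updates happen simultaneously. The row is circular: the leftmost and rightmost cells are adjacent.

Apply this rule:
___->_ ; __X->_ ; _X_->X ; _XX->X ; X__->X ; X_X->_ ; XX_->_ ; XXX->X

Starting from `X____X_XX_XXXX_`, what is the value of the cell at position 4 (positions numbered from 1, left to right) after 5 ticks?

XX___X_X__XXX__
X_X__X_XX_XX_X_
X_XX_X_X__X__X_
X_X__X_XX_XX_X_  (repeats tick 2; period 2)
tick 5: X_XX_X_X__X__X_
position 4 holds X

X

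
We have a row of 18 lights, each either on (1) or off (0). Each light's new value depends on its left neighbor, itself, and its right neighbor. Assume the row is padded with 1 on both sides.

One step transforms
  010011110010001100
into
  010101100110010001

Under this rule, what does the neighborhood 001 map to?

1

At position 3 the neighborhood is 001; the next row has 1 there.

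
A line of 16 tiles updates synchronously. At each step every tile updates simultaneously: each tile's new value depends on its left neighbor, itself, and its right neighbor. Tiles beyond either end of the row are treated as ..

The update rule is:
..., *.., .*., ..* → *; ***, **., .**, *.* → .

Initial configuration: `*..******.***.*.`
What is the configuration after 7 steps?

***...........**

step 1: ***...........**
step 2: ...***********..
step 3: ***...........**  (repeats step 1; period 2)
step 7: ***...........**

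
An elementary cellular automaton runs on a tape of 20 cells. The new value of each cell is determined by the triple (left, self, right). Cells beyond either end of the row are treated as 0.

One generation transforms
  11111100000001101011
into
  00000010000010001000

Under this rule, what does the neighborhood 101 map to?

At position 15 the neighborhood is 101; the next row has 0 there.

0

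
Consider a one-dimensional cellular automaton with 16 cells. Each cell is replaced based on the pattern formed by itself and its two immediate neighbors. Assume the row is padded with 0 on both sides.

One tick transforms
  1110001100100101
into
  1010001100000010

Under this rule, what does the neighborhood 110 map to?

1

At position 2 the neighborhood is 110; the next row has 1 there.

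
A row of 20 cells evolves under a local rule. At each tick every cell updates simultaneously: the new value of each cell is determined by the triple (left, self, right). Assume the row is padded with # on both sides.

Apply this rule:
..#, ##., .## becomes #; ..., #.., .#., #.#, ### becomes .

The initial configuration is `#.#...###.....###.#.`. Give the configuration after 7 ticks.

#......##.#...###...

#....##.#....##.#...
#...###.....###....#
#..##.#....##.#...##
#.###.....###....##.
#.#.#....##.#...###.
#.......###....##.#.
#......##.#...###...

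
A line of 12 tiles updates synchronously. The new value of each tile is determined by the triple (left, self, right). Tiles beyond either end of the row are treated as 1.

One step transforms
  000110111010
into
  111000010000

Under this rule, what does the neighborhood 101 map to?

At position 5 the neighborhood is 101; the next row has 0 there.

0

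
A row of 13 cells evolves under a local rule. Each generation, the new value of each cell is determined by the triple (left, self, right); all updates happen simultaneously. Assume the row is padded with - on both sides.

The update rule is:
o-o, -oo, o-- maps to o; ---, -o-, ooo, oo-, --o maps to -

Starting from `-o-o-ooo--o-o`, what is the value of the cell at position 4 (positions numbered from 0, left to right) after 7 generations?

-

--o-oo--o--o-
---oo-o--o--o
---o-o-o--o--
----o-o-o--o-
-----o-o-o--o
------o-o-o--
-------o-o-o-
position 4 holds -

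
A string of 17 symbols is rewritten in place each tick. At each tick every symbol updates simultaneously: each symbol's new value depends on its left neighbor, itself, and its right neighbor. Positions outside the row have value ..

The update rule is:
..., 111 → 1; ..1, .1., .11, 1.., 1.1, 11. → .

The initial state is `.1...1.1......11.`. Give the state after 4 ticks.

...1.....1111....
11...111..11..111
...1..1........1.
11......111111...

11......111111...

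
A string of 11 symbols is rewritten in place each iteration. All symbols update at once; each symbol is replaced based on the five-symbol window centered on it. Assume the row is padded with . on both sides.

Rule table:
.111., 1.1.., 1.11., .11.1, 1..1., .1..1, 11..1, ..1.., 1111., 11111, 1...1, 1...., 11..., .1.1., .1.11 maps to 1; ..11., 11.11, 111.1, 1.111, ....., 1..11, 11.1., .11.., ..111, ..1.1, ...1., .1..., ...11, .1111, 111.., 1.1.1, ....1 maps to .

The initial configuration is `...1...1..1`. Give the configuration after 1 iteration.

...1.1.1111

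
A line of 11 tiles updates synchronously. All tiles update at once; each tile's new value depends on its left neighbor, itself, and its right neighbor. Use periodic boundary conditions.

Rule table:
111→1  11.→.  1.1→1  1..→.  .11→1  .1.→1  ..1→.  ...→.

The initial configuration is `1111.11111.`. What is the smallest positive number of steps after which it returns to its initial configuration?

111.11111.1
11.11111.11
1.11111.111
.11111.1111
11111.1111.
1111.1111.1
111.1111.11
11.1111.111
1.1111.1111
.1111.11111
1111.11111.

11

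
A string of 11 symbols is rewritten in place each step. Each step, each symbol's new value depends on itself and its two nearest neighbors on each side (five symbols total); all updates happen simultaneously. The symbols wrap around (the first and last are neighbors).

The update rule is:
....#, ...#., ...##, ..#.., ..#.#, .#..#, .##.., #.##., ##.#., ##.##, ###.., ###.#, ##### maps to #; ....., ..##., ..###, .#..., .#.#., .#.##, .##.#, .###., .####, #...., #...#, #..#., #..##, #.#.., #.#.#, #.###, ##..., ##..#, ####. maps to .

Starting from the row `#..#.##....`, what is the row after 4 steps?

##.#.##..##
.##..##....
#.#...#...#
.#...##..#.

.#...##..#.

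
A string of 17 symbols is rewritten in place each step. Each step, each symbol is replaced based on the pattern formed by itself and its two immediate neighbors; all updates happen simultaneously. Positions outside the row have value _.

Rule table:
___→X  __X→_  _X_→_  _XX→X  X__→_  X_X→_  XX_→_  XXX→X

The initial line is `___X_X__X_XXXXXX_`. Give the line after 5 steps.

XX________XXXXX__
X__XXXXXX_XXXX__X
___XXXXX__XXX____
XX_XXXX___XX__XXX
X__XXX__X_X___XX_

X__XXX__X_X___XX_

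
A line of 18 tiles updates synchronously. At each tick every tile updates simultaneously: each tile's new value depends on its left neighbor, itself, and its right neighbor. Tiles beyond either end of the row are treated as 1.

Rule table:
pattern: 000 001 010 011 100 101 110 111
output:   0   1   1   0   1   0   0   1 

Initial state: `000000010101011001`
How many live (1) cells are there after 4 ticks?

3

tick 1: 100000110101000110
tick 2: 010001000101101000
tick 3: 011011101100001101
tick 4: 000001000010010000
count of 1: 3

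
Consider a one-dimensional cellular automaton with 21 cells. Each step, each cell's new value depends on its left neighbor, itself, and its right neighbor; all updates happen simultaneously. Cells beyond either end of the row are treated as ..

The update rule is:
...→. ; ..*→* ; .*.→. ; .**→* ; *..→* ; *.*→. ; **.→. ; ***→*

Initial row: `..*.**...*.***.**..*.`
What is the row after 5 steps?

.*..*.*.*..**..*.**.*
*.**.....***.**..*...
..*.*...***..*.**.*..
.*...*.***.**..*...*.
*.*.*..**..*.**.*.*.*

*.*.*..**..*.**.*.*.*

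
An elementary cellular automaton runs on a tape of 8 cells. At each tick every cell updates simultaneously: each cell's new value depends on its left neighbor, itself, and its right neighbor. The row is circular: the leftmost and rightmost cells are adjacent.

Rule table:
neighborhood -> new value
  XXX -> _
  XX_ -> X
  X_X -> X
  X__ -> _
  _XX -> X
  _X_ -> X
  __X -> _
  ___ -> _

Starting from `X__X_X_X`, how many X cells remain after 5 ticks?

2

X__XXXXX
X__X____
X__X____  (fixed point — unchanged through tick 5)
count of X: 2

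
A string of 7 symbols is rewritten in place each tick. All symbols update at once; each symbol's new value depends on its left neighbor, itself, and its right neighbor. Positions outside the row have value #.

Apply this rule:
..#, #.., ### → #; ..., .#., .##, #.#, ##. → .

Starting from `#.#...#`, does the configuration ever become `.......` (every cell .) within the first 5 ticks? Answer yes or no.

yes

tick 1: ...#.#.
tick 2: #.#....
tick 3: ...#..#
tick 4: #.#.##.
tick 5: .......
all cells are . at tick 5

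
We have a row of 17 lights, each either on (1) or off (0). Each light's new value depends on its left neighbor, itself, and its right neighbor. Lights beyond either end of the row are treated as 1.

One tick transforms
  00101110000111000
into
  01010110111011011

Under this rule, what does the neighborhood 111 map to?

At position 5 the neighborhood is 111; the next row has 1 there.

1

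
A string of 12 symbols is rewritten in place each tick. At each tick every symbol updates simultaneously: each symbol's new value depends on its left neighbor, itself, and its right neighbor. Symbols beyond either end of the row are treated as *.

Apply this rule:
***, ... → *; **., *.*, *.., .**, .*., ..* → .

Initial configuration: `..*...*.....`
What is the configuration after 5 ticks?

....*...***.
.**...*..*..
....*.......
.**...*****.
....*..***..

....*..***..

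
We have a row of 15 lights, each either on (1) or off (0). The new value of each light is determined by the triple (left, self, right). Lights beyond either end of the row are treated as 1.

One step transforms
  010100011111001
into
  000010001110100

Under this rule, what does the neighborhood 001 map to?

At position 6 the neighborhood is 001; the next row has 0 there.

0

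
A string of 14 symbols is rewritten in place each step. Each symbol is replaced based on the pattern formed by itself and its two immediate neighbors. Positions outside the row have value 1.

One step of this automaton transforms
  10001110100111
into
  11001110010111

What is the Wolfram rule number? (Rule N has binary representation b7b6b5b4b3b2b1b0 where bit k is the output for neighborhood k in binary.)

216

position 5: 111 → 1  (bit 7 = 1)
position 0: 110 → 1  (bit 6 = 1)
position 7: 101 → 0  (bit 5 = 0)
position 1: 100 → 1  (bit 4 = 1)
position 4: 011 → 1  (bit 3 = 1)
position 8: 010 → 0  (bit 2 = 0)
position 3: 001 → 0  (bit 1 = 0)
position 2: 000 → 0  (bit 0 = 0)
bits b7..b0 = 11011000 = 216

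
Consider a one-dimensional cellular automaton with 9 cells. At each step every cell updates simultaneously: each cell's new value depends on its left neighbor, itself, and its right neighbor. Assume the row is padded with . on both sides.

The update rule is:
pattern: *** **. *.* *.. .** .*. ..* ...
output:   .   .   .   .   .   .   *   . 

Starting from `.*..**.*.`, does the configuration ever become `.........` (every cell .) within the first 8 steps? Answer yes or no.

yes

*..*.....
..*......
.*.......
*........
.........
all cells are . at step 5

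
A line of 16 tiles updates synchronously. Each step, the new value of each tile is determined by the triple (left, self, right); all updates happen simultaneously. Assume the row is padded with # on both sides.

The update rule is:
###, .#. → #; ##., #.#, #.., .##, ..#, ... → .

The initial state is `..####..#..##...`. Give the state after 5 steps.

........#.......

step 1: ...##...#.......
step 2: ........#.......
step 3: ........#.......  (fixed point — unchanged through step 5)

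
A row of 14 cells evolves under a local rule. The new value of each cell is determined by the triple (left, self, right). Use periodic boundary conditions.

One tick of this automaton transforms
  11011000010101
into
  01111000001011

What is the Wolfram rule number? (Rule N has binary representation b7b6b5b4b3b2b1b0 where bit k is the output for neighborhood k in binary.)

position 0: 111 → 0  (bit 7 = 0)
position 1: 110 → 1  (bit 6 = 1)
position 2: 101 → 1  (bit 5 = 1)
position 5: 100 → 0  (bit 4 = 0)
position 3: 011 → 1  (bit 3 = 1)
position 9: 010 → 0  (bit 2 = 0)
position 8: 001 → 0  (bit 1 = 0)
position 6: 000 → 0  (bit 0 = 0)
bits b7..b0 = 01101000 = 104

104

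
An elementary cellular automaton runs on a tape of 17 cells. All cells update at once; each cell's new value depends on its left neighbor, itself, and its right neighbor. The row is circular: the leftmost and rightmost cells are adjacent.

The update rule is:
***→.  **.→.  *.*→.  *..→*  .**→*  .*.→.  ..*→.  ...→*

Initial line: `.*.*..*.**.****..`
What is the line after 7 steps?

step 1: ....*...*..*...**
step 2: ***..**..*..**.*.
step 3: *..*.*.*..*.*....
step 4: .*......*....***.
step 5: ..*****..***.*..*
step 6: *.*....*.*....*..
step 7: ...***....***..*.

...***....***..*.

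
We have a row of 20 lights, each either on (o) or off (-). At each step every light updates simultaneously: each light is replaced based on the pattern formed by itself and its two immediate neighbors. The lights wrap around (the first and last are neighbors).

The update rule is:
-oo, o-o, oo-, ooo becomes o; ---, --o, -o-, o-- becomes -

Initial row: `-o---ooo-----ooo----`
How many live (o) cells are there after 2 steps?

step 1: -----ooo-----ooo----
step 2: -----ooo-----ooo----
count of o: 6

6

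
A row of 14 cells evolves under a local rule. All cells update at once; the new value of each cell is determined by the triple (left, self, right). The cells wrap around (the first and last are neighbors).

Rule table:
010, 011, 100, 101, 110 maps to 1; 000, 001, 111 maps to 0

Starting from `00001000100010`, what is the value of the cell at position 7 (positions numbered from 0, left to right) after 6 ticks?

tick 1: 00001100110011
tick 2: 10001110111011
tick 3: 11001011101110
tick 4: 11101110111011
tick 5: 00111011101110
tick 6: 00101110111011
position 7 holds 0

0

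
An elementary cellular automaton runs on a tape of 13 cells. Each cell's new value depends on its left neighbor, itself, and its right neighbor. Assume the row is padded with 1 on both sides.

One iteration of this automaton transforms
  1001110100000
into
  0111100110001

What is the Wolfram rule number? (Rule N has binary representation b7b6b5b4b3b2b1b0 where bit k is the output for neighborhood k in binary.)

158

position 4: 111 → 1  (bit 7 = 1)
position 0: 110 → 0  (bit 6 = 0)
position 6: 101 → 0  (bit 5 = 0)
position 1: 100 → 1  (bit 4 = 1)
position 3: 011 → 1  (bit 3 = 1)
position 7: 010 → 1  (bit 2 = 1)
position 2: 001 → 1  (bit 1 = 1)
position 9: 000 → 0  (bit 0 = 0)
bits b7..b0 = 10011110 = 158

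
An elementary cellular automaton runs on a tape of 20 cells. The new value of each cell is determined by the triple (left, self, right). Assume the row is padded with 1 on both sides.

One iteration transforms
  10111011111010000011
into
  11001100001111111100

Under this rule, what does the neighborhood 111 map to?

0

At position 3 the neighborhood is 111; the next row has 0 there.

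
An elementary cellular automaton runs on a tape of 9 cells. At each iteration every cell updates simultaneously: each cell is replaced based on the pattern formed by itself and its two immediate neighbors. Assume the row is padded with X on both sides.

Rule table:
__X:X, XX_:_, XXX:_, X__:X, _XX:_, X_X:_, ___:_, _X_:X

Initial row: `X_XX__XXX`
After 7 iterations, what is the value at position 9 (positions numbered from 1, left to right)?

____XX___
X__X__X_X
_XXXXXX__
_______XX
X_____X__
_X___XXXX
_XX_X____
position 9 holds _

_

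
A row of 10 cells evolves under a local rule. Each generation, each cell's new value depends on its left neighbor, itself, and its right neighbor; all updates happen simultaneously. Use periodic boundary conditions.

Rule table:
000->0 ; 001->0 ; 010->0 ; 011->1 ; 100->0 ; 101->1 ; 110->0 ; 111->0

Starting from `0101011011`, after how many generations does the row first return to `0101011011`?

10

1010110110
0101101101
1011011010
0110110101
1101101010
1011010101
0110101011
1101010110
1010101101
0101011011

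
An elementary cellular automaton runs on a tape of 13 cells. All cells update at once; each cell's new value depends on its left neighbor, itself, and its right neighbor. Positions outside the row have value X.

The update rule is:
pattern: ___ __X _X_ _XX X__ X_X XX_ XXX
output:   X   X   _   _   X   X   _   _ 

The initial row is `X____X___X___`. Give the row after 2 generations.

generation 1: _XXXX_XXX_XXX
generation 2: X____X___X___

X____X___X___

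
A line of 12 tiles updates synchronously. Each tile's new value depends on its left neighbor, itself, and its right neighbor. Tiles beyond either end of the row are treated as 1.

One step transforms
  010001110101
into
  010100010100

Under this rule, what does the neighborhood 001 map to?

At position 4 the neighborhood is 001; the next row has 0 there.

0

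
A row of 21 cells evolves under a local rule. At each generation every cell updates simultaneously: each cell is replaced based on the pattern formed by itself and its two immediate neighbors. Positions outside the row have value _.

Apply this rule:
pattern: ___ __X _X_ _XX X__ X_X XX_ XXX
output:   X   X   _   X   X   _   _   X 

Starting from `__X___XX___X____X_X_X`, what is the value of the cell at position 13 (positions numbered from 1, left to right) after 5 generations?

_

generation 1: XX_XXXX_XXX_XXXX_____
generation 2: X__XXX__XX__XXX_XXXXX
generation 3: _XXXX_XXX_XXXX__XXXX_
generation 4: XXXX__XX__XXX_XXXXX_X
generation 5: XXX_XXX_XXXX__XXXX___
position 13 holds _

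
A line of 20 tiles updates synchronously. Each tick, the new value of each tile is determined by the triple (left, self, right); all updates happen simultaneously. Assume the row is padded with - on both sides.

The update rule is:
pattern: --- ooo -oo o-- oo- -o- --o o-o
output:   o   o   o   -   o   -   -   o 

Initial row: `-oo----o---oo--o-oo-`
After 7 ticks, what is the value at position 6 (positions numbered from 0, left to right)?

-oo-oo---o-oo---ooo-
-ooooo-o--ooo-o-ooo-
-oooooo---oooo-oooo-
-oooooo-o-ooooooooo-
-ooooooo-oooooooooo-
-oooooooooooooooooo-
-oooooooooooooooooo-
position 6 holds o

o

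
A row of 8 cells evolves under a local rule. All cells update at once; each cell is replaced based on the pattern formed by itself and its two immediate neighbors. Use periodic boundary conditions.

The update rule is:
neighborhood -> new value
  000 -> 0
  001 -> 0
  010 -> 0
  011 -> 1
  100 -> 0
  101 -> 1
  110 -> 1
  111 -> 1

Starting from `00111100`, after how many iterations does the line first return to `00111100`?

00111100

1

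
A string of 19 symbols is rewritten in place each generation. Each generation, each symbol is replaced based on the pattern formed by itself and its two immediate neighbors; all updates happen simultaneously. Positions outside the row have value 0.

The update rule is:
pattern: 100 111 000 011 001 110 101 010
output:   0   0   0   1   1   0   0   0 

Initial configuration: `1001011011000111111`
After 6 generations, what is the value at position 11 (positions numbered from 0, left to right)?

0010010010001100000
0100100100011000000
1001001000110000000
0010010001100000000
0100100011000000000
1001000110000000000
position 11 holds 0

0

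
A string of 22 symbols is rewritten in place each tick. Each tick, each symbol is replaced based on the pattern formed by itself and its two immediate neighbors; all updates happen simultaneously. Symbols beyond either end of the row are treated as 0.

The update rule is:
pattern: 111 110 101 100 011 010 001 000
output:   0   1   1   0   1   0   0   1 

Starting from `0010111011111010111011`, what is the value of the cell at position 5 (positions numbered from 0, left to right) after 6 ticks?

1

tick 1: 1001101110001101101111
tick 2: 0001111010101111111001
tick 3: 1101001101011000001000
tick 4: 1110001110111011100011
tick 5: 1010101011101110101011
tick 6: 0101010110111011010111
position 5 holds 1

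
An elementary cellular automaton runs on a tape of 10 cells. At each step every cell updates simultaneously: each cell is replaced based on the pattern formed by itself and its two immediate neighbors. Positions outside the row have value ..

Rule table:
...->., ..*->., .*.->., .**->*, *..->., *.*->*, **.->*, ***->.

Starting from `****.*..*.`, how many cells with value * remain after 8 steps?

step 1: *..**.....
step 2: ...**.....
step 3: ...**.....  (fixed point — unchanged through step 8)
count of *: 2

2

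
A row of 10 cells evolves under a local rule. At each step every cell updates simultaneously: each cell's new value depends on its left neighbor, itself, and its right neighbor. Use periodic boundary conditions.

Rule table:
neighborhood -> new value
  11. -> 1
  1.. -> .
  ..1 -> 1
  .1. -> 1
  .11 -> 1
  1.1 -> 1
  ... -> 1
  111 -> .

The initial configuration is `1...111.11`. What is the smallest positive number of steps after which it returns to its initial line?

15

step 1: 1.111.111.
step 2: 111.111.11
step 3: ..111.111.
step 4: 111.111.1.
step 5: 1.111.1111
step 6: 111.111...
step 7: 1.111.1.11
step 8: 111.11111.
step 9: 1.111...11
step 10: 111.1.111.
step 11: 1.11111.11
step 12: 111...111.
step 13: 1.1.111.11
step 14: 11111.111.
step 15: 1...111.11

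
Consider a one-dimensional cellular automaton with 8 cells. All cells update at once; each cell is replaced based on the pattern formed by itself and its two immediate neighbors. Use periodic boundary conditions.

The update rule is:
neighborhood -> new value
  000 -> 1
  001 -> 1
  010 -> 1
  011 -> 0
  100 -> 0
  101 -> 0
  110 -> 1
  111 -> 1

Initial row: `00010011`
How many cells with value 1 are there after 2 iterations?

4

01110101
00110101
count of 1: 4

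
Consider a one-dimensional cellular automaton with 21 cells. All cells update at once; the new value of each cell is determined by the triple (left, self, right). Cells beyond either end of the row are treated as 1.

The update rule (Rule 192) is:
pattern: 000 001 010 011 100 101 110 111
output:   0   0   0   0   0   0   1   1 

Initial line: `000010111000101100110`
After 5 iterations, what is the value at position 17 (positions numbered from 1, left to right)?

0

000000011000000100010
000000001000000000000
000000000000000000000
000000000000000000000  (fixed point — unchanged through iteration 5)
position 17 holds 0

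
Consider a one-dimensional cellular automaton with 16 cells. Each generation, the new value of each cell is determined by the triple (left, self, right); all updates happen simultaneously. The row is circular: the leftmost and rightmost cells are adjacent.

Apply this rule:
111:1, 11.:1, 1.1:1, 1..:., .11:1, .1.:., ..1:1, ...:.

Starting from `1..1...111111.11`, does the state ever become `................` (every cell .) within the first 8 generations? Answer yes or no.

no

generation 1: 1.1...1111111111
generation 2: 11...11111111111
generation 3: 11..111111111111
generation 4: 11.1111111111111
generation 5: 1111111111111111
generation 6: 1111111111111111  (fixed point — unchanged through generation 8)
generation 8 is 1111111111111111, still not uniform .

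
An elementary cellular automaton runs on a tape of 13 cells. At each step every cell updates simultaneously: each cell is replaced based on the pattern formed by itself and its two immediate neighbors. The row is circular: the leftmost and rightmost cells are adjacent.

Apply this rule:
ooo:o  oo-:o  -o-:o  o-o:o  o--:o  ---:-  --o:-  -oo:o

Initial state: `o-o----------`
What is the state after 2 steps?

ooooo--------

oooo---------
ooooo--------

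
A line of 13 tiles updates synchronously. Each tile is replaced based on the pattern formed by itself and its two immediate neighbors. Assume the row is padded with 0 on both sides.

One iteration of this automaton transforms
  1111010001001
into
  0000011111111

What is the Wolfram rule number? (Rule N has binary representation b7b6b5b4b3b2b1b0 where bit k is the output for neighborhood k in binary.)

23

position 1: 111 → 0  (bit 7 = 0)
position 3: 110 → 0  (bit 6 = 0)
position 4: 101 → 0  (bit 5 = 0)
position 6: 100 → 1  (bit 4 = 1)
position 0: 011 → 0  (bit 3 = 0)
position 5: 010 → 1  (bit 2 = 1)
position 8: 001 → 1  (bit 1 = 1)
position 7: 000 → 1  (bit 0 = 1)
bits b7..b0 = 00010111 = 23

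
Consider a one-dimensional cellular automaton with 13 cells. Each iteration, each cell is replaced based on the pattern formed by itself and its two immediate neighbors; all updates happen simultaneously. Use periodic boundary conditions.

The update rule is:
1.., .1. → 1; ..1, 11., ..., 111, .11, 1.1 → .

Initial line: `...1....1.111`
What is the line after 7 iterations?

.1....1..11..

1..11...1....
11...1..11...
..1..11...1..
..11...1..11.
....1..11...1
1...11...1..1
.1....1..11..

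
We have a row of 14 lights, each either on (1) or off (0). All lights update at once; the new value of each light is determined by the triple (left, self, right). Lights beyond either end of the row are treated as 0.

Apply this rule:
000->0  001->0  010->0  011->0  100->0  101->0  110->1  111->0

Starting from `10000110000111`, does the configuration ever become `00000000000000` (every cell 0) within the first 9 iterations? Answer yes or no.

yes

00000010000001
00000000000000
all cells are 0 at iteration 2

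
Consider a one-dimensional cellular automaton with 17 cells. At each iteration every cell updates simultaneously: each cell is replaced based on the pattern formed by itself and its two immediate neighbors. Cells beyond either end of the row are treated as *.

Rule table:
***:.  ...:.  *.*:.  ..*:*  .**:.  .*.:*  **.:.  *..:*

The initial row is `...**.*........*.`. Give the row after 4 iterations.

..*.*.....**.....

*.*...**......**.
..**.*..*....*...
**...*****..***.*
..*.*.....**.....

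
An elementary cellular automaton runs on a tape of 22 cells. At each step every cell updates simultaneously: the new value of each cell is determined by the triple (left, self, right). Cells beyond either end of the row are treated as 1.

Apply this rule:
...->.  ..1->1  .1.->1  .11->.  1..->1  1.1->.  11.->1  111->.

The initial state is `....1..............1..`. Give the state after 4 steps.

11..1..11......1..111.

1..111............1111
111..11..........1....
..111.11........111..1
11..1..11......1..111.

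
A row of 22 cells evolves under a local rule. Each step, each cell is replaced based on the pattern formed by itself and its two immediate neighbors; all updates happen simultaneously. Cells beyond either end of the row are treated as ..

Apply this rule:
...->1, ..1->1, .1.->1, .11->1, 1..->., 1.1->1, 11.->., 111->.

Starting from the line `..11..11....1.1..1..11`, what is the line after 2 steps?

111..11..111111.11.11.
1...11..11.....11.11..

1...11..11.....11.11..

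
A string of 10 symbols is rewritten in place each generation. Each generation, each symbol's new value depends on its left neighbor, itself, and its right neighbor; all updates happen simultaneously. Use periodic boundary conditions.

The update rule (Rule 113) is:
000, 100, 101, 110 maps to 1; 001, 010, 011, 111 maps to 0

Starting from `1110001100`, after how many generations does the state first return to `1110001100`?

10

generation 1: 0011100110
generation 2: 1000110011
generation 3: 1110011000
generation 4: 0011001110
generation 5: 1001100011
generation 6: 1100111000
generation 7: 0110001110
generation 8: 0011100011
generation 9: 1000111001
generation 10: 1110001100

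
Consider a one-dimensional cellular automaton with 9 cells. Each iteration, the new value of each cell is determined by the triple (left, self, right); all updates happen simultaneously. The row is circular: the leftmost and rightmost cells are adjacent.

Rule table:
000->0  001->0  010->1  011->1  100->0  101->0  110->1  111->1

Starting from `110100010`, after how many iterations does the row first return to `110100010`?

1

110100010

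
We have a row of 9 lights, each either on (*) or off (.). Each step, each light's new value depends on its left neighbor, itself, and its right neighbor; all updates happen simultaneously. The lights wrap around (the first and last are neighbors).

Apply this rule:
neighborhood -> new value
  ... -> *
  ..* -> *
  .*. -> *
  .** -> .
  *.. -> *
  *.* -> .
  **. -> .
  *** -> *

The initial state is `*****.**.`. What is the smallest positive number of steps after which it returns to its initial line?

.***.....
*.*.*****
..*..****
*****.**.

4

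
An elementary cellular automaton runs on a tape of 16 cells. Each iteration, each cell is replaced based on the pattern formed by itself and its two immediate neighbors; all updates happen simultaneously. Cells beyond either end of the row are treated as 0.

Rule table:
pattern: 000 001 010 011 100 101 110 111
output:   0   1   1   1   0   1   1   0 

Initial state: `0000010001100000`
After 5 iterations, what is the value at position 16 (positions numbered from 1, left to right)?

0000110011100000
0001110110100000
0011011111100000
0111110000100000
1100010001100000
position 16 holds 0

0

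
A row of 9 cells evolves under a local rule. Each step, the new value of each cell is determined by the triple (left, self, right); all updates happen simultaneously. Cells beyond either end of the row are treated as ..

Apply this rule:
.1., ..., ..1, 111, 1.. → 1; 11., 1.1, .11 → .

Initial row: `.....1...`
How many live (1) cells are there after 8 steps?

7

111111111
.1111111.
1.11111.1
1..111..1
111.1.111
.1..1..1.
111111111  (repeats step 1; period 6)
step 8: .1111111.
count of 1: 7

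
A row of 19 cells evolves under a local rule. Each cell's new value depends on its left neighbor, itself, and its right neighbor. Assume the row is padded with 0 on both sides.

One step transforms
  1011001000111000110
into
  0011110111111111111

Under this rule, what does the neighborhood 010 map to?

At position 0 the neighborhood is 010; the next row has 0 there.

0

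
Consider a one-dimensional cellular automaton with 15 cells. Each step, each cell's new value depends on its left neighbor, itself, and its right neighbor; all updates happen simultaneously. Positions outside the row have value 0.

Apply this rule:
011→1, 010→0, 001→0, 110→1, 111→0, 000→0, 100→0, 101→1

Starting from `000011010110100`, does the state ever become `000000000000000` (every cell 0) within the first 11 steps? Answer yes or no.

000011101111000
000010111001000
000001101000000
000001110000000
000001010000000
000000100000000
000000000000000
all cells are 0 at step 7

yes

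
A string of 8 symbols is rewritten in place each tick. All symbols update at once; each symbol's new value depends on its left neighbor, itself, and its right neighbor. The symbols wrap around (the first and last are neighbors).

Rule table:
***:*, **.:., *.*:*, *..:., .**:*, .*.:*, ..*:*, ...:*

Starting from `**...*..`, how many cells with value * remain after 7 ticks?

5

*..***.*
..***.**
.***.**.
***.**..
**.**..*
*.**..**
.**..***
count of *: 5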